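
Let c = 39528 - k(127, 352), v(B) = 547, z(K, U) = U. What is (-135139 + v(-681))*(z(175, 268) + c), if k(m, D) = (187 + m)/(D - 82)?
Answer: -241023001792/45 ≈ -5.3561e+9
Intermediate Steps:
k(m, D) = (187 + m)/(-82 + D)
c = 5336123/135 (c = 39528 - (187 + 127)/(-82 + 352) = 39528 - 314/270 = 39528 - 1*157/135 = 39528 - 157/135 = 5336123/135 ≈ 39527.)
(-135139 + v(-681))*(z(175, 268) + c) = (-135139 + 547)*(268 + 5336123/135) = -134592*5372303/135 = -241023001792/45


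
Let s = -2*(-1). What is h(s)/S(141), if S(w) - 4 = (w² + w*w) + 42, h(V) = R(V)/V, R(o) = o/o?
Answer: 1/79616 ≈ 1.2560e-5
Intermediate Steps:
s = 2
R(o) = 1
h(V) = 1/V
S(w) = 46 + 2*w² (S(w) = 4 + ((w² + w*w) + 42) = 4 + ((w² + w²) + 42) = 4 + (2*w² + 42) = 4 + (42 + 2*w²) = 46 + 2*w²)
h(s)/S(141) = 1/(2*(46 + 2*141²)) = 1/(2*(46 + 2*19881)) = 1/(2*(46 + 39762)) = (½)/39808 = (½)*(1/39808) = 1/79616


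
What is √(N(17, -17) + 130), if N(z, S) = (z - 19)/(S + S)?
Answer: √37587/17 ≈ 11.404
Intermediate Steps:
N(z, S) = (-19 + z)/(2*S) (N(z, S) = (-19 + z)/((2*S)) = (-19 + z)*(1/(2*S)) = (-19 + z)/(2*S))
√(N(17, -17) + 130) = √((½)*(-19 + 17)/(-17) + 130) = √((½)*(-1/17)*(-2) + 130) = √(1/17 + 130) = √(2211/17) = √37587/17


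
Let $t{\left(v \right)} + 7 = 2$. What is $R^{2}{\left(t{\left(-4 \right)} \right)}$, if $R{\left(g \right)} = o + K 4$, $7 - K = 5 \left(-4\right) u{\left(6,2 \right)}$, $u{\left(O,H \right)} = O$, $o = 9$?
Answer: $267289$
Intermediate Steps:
$K = 127$ ($K = 7 - 5 \left(-4\right) 6 = 7 - \left(-20\right) 6 = 7 - -120 = 7 + 120 = 127$)
$t{\left(v \right)} = -5$ ($t{\left(v \right)} = -7 + 2 = -5$)
$R{\left(g \right)} = 517$ ($R{\left(g \right)} = 9 + 127 \cdot 4 = 9 + 508 = 517$)
$R^{2}{\left(t{\left(-4 \right)} \right)} = 517^{2} = 267289$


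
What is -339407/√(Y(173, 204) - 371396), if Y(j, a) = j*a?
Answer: 339407*I*√84026/168052 ≈ 585.44*I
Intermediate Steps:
Y(j, a) = a*j
-339407/√(Y(173, 204) - 371396) = -339407/√(204*173 - 371396) = -339407/√(35292 - 371396) = -339407*(-I*√84026/168052) = -(-339407)*I*√84026/168052 = 339407*I*√84026/168052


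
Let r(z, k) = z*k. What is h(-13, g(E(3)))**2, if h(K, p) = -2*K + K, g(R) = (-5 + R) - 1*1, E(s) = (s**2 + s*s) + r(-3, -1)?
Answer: 169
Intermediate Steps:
r(z, k) = k*z
E(s) = 3 + 2*s**2 (E(s) = (s**2 + s*s) - 1*(-3) = (s**2 + s**2) + 3 = 2*s**2 + 3 = 3 + 2*s**2)
g(R) = -6 + R (g(R) = (-5 + R) - 1 = -6 + R)
h(K, p) = -K
h(-13, g(E(3)))**2 = (-1*(-13))**2 = 13**2 = 169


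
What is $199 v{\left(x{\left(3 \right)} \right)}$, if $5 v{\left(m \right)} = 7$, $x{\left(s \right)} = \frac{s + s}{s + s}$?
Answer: $\frac{1393}{5} \approx 278.6$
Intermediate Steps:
$x{\left(s \right)} = 1$ ($x{\left(s \right)} = \frac{2 s}{2 s} = 2 s \frac{1}{2 s} = 1$)
$v{\left(m \right)} = \frac{7}{5}$ ($v{\left(m \right)} = \frac{1}{5} \cdot 7 = \frac{7}{5}$)
$199 v{\left(x{\left(3 \right)} \right)} = 199 \cdot \frac{7}{5} = \frac{1393}{5}$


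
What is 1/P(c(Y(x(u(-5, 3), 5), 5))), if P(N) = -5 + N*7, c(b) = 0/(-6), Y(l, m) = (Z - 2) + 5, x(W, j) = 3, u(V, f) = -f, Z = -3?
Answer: -1/5 ≈ -0.20000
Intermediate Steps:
Y(l, m) = 0 (Y(l, m) = (-3 - 2) + 5 = -5 + 5 = 0)
c(b) = 0 (c(b) = 0*(-1/6) = 0)
P(N) = -5 + 7*N
1/P(c(Y(x(u(-5, 3), 5), 5))) = 1/(-5 + 7*0) = 1/(-5 + 0) = 1/(-5) = -1/5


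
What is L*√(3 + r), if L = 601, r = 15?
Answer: 1803*√2 ≈ 2549.8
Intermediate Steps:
L*√(3 + r) = 601*√(3 + 15) = 601*√18 = 601*(3*√2) = 1803*√2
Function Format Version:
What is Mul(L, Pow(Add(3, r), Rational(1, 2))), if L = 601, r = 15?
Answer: Mul(1803, Pow(2, Rational(1, 2))) ≈ 2549.8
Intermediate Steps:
Mul(L, Pow(Add(3, r), Rational(1, 2))) = Mul(601, Pow(Add(3, 15), Rational(1, 2))) = Mul(601, Pow(18, Rational(1, 2))) = Mul(601, Mul(3, Pow(2, Rational(1, 2)))) = Mul(1803, Pow(2, Rational(1, 2)))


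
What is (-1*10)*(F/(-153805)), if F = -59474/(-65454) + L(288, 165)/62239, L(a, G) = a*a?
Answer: 9130618862/62656950258033 ≈ 0.00014572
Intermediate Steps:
L(a, G) = a**2
F = 4565309431/2036895753 (F = -59474/(-65454) + 288**2/62239 = -59474*(-1/65454) + 82944*(1/62239) = 29737/32727 + 82944/62239 = 4565309431/2036895753 ≈ 2.2413)
(-1*10)*(F/(-153805)) = (-1*10)*((4565309431/2036895753)/(-153805)) = -45653094310*(-1)/(2036895753*153805) = -10*(-4565309431/313284751290165) = 9130618862/62656950258033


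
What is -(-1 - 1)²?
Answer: -4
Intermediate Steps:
-(-1 - 1)² = -1*(-2)² = -1*4 = -4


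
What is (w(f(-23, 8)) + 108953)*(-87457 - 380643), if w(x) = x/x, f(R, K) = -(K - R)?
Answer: -51001367400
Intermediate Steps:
f(R, K) = R - K
w(x) = 1
(w(f(-23, 8)) + 108953)*(-87457 - 380643) = (1 + 108953)*(-87457 - 380643) = 108954*(-468100) = -51001367400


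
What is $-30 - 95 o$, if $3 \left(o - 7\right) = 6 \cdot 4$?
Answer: $-1455$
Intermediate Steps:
$o = 15$ ($o = 7 + \frac{6 \cdot 4}{3} = 7 + \frac{1}{3} \cdot 24 = 7 + 8 = 15$)
$-30 - 95 o = -30 - 1425 = -1455$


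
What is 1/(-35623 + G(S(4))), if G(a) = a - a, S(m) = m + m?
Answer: -1/35623 ≈ -2.8072e-5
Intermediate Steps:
S(m) = 2*m
G(a) = 0
1/(-35623 + G(S(4))) = 1/(-35623 + 0) = 1/(-35623) = -1/35623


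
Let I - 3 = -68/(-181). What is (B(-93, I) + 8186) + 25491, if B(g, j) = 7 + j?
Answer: 6097415/181 ≈ 33687.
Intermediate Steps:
I = 611/181 (I = 3 - 68/(-181) = 3 - 68*(-1/181) = 3 + 68/181 = 611/181 ≈ 3.3757)
(B(-93, I) + 8186) + 25491 = ((7 + 611/181) + 8186) + 25491 = (1878/181 + 8186) + 25491 = 1483544/181 + 25491 = 6097415/181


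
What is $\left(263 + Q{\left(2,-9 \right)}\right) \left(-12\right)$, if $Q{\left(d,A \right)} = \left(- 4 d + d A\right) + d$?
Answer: $-2868$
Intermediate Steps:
$Q{\left(d,A \right)} = - 3 d + A d$ ($Q{\left(d,A \right)} = \left(- 4 d + A d\right) + d = - 3 d + A d$)
$\left(263 + Q{\left(2,-9 \right)}\right) \left(-12\right) = \left(263 + 2 \left(-3 - 9\right)\right) \left(-12\right) = \left(263 + 2 \left(-12\right)\right) \left(-12\right) = \left(263 - 24\right) \left(-12\right) = 239 \left(-12\right) = -2868$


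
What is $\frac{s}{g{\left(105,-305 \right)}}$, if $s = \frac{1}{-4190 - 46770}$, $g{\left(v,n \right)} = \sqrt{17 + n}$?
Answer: $\frac{i \sqrt{2}}{1223040} \approx 1.1563 \cdot 10^{-6} i$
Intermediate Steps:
$s = - \frac{1}{50960}$ ($s = \frac{1}{-50960} = - \frac{1}{50960} \approx -1.9623 \cdot 10^{-5}$)
$\frac{s}{g{\left(105,-305 \right)}} = - \frac{1}{50960 \sqrt{17 - 305}} = - \frac{1}{50960 \sqrt{-288}} = - \frac{1}{50960 \cdot 12 i \sqrt{2}} = - \frac{\left(- \frac{1}{24}\right) i \sqrt{2}}{50960} = \frac{i \sqrt{2}}{1223040}$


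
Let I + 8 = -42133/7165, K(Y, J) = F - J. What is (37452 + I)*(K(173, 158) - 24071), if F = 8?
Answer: -6497141000067/7165 ≈ -9.0679e+8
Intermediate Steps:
K(Y, J) = 8 - J
I = -99453/7165 (I = -8 - 42133/7165 = -99453/7165 ≈ -13.880)
(37452 + I)*(K(173, 158) - 24071) = (37452 - 99453/7165)*((8 - 1*158) - 24071) = 268244127*((8 - 158) - 24071)/7165 = 268244127*(-150 - 24071)/7165 = (268244127/7165)*(-24221) = -6497141000067/7165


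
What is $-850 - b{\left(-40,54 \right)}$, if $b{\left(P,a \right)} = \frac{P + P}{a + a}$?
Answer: $- \frac{22930}{27} \approx -849.26$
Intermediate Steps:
$b{\left(P,a \right)} = \frac{P}{a}$ ($b{\left(P,a \right)} = \frac{2 P}{2 a} = 2 P \frac{1}{2 a} = \frac{P}{a}$)
$-850 - b{\left(-40,54 \right)} = -850 - - \frac{40}{54} = -850 - \left(-40\right) \frac{1}{54} = -850 - - \frac{20}{27} = -850 + \frac{20}{27} = - \frac{22930}{27}$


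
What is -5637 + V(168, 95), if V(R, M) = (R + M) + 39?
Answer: -5335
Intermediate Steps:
V(R, M) = 39 + M + R (V(R, M) = (M + R) + 39 = 39 + M + R)
-5637 + V(168, 95) = -5637 + (39 + 95 + 168) = -5637 + 302 = -5335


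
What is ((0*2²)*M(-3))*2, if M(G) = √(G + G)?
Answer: 0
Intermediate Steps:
M(G) = √2*√G (M(G) = √(2*G) = √2*√G)
((0*2²)*M(-3))*2 = ((0*2²)*(√2*√(-3)))*2 = ((0*4)*(√2*(I*√3)))*2 = (0*(I*√6))*2 = 0*2 = 0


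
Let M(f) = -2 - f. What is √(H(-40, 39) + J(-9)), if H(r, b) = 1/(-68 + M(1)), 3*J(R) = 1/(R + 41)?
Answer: 5*I*√426/1704 ≈ 0.060563*I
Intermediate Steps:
J(R) = 1/(3*(41 + R)) (J(R) = 1/(3*(R + 41)) = 1/(3*(41 + R)))
H(r, b) = -1/71 (H(r, b) = 1/(-68 + (-2 - 1*1)) = 1/(-68 + (-2 - 1)) = 1/(-68 - 3) = 1/(-71) = -1/71)
√(H(-40, 39) + J(-9)) = √(-1/71 + 1/(3*(41 - 9))) = √(-1/71 + (⅓)/32) = √(-1/71 + (⅓)*(1/32)) = √(-1/71 + 1/96) = √(-25/6816) = 5*I*√426/1704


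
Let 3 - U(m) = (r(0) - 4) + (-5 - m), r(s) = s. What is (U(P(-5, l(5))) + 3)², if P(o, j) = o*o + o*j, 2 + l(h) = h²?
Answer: 5625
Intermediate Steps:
l(h) = -2 + h²
P(o, j) = o² + j*o
U(m) = 12 + m (U(m) = 3 - ((0 - 4) + (-5 - m)) = 3 - (-4 + (-5 - m)) = 3 - (-9 - m) = 3 + (9 + m) = 12 + m)
(U(P(-5, l(5))) + 3)² = ((12 - 5*((-2 + 5²) - 5)) + 3)² = ((12 - 5*((-2 + 25) - 5)) + 3)² = ((12 - 5*(23 - 5)) + 3)² = ((12 - 5*18) + 3)² = ((12 - 90) + 3)² = (-78 + 3)² = (-75)² = 5625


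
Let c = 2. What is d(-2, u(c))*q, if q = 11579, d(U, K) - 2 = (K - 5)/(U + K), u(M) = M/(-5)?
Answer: 196843/4 ≈ 49211.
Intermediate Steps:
u(M) = -M/5 (u(M) = M*(-⅕) = -M/5)
d(U, K) = 2 + (-5 + K)/(K + U) (d(U, K) = 2 + (K - 5)/(U + K) = 2 + (-5 + K)/(K + U))
d(-2, u(c))*q = ((-5 + 2*(-2) + 3*(-⅕*2))/(-⅕*2 - 2))*11579 = ((-5 - 4 + 3*(-⅖))/(-⅖ - 2))*11579 = ((-5 - 4 - 6/5)/(-12/5))*11579 = -5/12*(-51/5)*11579 = (17/4)*11579 = 196843/4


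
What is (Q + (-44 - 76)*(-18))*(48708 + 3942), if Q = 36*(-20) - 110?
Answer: 70024500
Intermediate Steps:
Q = -830 (Q = -720 - 110 = -830)
(Q + (-44 - 76)*(-18))*(48708 + 3942) = (-830 + (-44 - 76)*(-18))*(48708 + 3942) = (-830 - 120*(-18))*52650 = (-830 + 2160)*52650 = 1330*52650 = 70024500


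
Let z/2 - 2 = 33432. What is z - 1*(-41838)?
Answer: 108706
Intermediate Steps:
z = 66868 (z = 4 + 2*33432 = 4 + 66864 = 66868)
z - 1*(-41838) = 66868 - 1*(-41838) = 66868 + 41838 = 108706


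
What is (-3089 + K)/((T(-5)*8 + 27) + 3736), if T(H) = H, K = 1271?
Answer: -606/1241 ≈ -0.48832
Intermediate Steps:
(-3089 + K)/((T(-5)*8 + 27) + 3736) = (-3089 + 1271)/((-5*8 + 27) + 3736) = -1818/((-40 + 27) + 3736) = -1818/(-13 + 3736) = -1818/3723 = -1818*1/3723 = -606/1241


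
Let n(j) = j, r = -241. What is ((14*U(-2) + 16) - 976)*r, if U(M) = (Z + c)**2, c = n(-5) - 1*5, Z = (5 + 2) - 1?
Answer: 177376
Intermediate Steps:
Z = 6 (Z = 7 - 1 = 6)
c = -10 (c = -5 - 1*5 = -5 - 5 = -10)
U(M) = 16 (U(M) = (6 - 10)**2 = (-4)**2 = 16)
((14*U(-2) + 16) - 976)*r = ((14*16 + 16) - 976)*(-241) = ((224 + 16) - 976)*(-241) = (240 - 976)*(-241) = -736*(-241) = 177376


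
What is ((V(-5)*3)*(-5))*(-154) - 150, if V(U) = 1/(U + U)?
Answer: -381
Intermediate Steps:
V(U) = 1/(2*U)
((V(-5)*3)*(-5))*(-154) - 150 = ((((½)/(-5))*3)*(-5))*(-154) - 150 = ((((½)*(-⅕))*3)*(-5))*(-154) - 150 = (-⅒*3*(-5))*(-154) - 150 = -3/10*(-5)*(-154) - 150 = (3/2)*(-154) - 150 = -231 - 150 = -381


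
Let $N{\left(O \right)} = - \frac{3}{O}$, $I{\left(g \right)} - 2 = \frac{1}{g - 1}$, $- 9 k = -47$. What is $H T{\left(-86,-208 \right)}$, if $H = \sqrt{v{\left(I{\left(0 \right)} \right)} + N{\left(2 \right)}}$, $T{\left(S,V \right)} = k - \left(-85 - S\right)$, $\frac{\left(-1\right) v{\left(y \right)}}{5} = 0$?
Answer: $\frac{19 i \sqrt{6}}{9} \approx 5.1711 i$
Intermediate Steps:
$k = \frac{47}{9}$ ($k = \left(- \frac{1}{9}\right) \left(-47\right) = \frac{47}{9} \approx 5.2222$)
$I{\left(g \right)} = 2 + \frac{1}{-1 + g}$ ($I{\left(g \right)} = 2 + \frac{1}{g - 1} = 2 + \frac{1}{-1 + g}$)
$v{\left(y \right)} = 0$ ($v{\left(y \right)} = \left(-5\right) 0 = 0$)
$T{\left(S,V \right)} = \frac{812}{9} + S$ ($T{\left(S,V \right)} = \frac{47}{9} - \left(-85 - S\right) = \frac{47}{9} + \left(85 + S\right) = \frac{812}{9} + S$)
$H = \frac{i \sqrt{6}}{2}$ ($H = \sqrt{0 - \frac{3}{2}} = \sqrt{- \frac{3}{2}} = \frac{i \sqrt{6}}{2} \approx 1.2247 i$)
$H T{\left(-86,-208 \right)} = \frac{i \sqrt{6}}{2} \left(\frac{812}{9} - 86\right) = \frac{i \sqrt{6}}{2} \cdot \frac{38}{9} = \frac{19 i \sqrt{6}}{9}$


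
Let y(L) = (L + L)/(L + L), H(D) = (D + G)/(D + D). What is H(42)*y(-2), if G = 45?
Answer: 29/28 ≈ 1.0357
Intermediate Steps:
H(D) = (45 + D)/(2*D) (H(D) = (D + 45)/(D + D) = (45 + D)/((2*D)) = (45 + D)*(1/(2*D)) = (45 + D)/(2*D))
y(L) = 1 (y(L) = (2*L)/((2*L)) = (2*L)*(1/(2*L)) = 1)
H(42)*y(-2) = ((1/2)*(45 + 42)/42)*1 = ((1/2)*(1/42)*87)*1 = (29/28)*1 = 29/28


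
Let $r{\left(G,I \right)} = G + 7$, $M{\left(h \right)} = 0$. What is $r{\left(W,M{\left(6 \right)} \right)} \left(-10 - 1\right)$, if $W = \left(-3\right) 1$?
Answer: $-44$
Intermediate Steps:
$W = -3$
$r{\left(G,I \right)} = 7 + G$
$r{\left(W,M{\left(6 \right)} \right)} \left(-10 - 1\right) = \left(7 - 3\right) \left(-10 - 1\right) = 4 \left(-11\right) = -44$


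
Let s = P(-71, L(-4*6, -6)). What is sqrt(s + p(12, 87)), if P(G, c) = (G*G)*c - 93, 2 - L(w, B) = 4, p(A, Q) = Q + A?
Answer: 2*I*sqrt(2519) ≈ 100.38*I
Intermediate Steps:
p(A, Q) = A + Q
L(w, B) = -2 (L(w, B) = 2 - 1*4 = 2 - 4 = -2)
P(G, c) = -93 + c*G**2 (P(G, c) = G**2*c - 93 = c*G**2 - 93 = -93 + c*G**2)
s = -10175 (s = -93 - 2*(-71)**2 = -93 - 2*5041 = -93 - 10082 = -10175)
sqrt(s + p(12, 87)) = sqrt(-10175 + (12 + 87)) = sqrt(-10175 + 99) = sqrt(-10076) = 2*I*sqrt(2519)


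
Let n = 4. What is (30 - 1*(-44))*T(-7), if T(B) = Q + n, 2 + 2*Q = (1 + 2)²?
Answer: 555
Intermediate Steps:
Q = 7/2 (Q = -1 + (1 + 2)²/2 = -1 + (½)*3² = -1 + (½)*9 = -1 + 9/2 = 7/2 ≈ 3.5000)
T(B) = 15/2 (T(B) = 7/2 + 4 = 15/2)
(30 - 1*(-44))*T(-7) = (30 - 1*(-44))*(15/2) = (30 + 44)*(15/2) = 74*(15/2) = 555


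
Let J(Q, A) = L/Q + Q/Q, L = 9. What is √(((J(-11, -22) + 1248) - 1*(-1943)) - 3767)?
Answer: I*√69674/11 ≈ 23.996*I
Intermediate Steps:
J(Q, A) = 1 + 9/Q (J(Q, A) = 9/Q + Q/Q = 9/Q + 1 = 1 + 9/Q)
√(((J(-11, -22) + 1248) - 1*(-1943)) - 3767) = √((((9 - 11)/(-11) + 1248) - 1*(-1943)) - 3767) = √(((-1/11*(-2) + 1248) + 1943) - 3767) = √(((2/11 + 1248) + 1943) - 3767) = √((13730/11 + 1943) - 3767) = √(35103/11 - 3767) = √(-6334/11) = I*√69674/11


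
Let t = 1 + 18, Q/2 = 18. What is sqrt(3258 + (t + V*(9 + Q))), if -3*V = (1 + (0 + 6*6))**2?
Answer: I*sqrt(17258) ≈ 131.37*I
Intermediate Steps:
Q = 36 (Q = 2*18 = 36)
t = 19
V = -1369/3 (V = -(1 + (0 + 6*6))**2/3 = -(1 + (0 + 36))**2/3 = -(1 + 36)**2/3 = -1/3*37**2 = -1/3*1369 = -1369/3 ≈ -456.33)
sqrt(3258 + (t + V*(9 + Q))) = sqrt(3258 + (19 - 1369*(9 + 36)/3)) = sqrt(3258 + (19 - 1369/3*45)) = sqrt(3258 + (19 - 20535)) = sqrt(3258 - 20516) = sqrt(-17258) = I*sqrt(17258)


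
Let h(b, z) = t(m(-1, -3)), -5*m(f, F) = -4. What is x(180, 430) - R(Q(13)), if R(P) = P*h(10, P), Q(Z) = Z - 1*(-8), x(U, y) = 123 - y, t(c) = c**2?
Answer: -8011/25 ≈ -320.44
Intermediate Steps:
m(f, F) = 4/5 (m(f, F) = -1/5*(-4) = 4/5)
h(b, z) = 16/25 (h(b, z) = (4/5)**2 = 16/25)
Q(Z) = 8 + Z (Q(Z) = Z + 8 = 8 + Z)
R(P) = 16*P/25 (R(P) = P*(16/25) = 16*P/25)
x(180, 430) - R(Q(13)) = (123 - 1*430) - 16*(8 + 13)/25 = (123 - 430) - 16*21/25 = -307 - 1*336/25 = -307 - 336/25 = -8011/25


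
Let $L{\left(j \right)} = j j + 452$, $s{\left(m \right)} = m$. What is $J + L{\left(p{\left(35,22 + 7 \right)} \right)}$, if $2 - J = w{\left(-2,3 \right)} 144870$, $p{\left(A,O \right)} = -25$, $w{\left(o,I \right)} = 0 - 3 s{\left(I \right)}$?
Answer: $1304909$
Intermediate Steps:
$w{\left(o,I \right)} = - 3 I$ ($w{\left(o,I \right)} = 0 - 3 I = - 3 I$)
$L{\left(j \right)} = 452 + j^{2}$ ($L{\left(j \right)} = j^{2} + 452 = 452 + j^{2}$)
$J = 1303832$ ($J = 2 - \left(-3\right) 3 \cdot 144870 = 2 - \left(-9\right) 144870 = 2 - -1303830 = 2 + 1303830 = 1303832$)
$J + L{\left(p{\left(35,22 + 7 \right)} \right)} = 1303832 + \left(452 + \left(-25\right)^{2}\right) = 1303832 + \left(452 + 625\right) = 1303832 + 1077 = 1304909$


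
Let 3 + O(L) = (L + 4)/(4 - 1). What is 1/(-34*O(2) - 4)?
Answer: 1/30 ≈ 0.033333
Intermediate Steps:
O(L) = -5/3 + L/3 (O(L) = -3 + (L + 4)/(4 - 1) = -3 + (4 + L)/3 = -3 + (4 + L)*(⅓) = -3 + (4/3 + L/3) = -5/3 + L/3)
1/(-34*O(2) - 4) = 1/(-34*(-5/3 + (⅓)*2) - 4) = 1/(-34*(-5/3 + ⅔) - 4) = 1/(-34*(-1) - 4) = 1/(34 - 4) = 1/30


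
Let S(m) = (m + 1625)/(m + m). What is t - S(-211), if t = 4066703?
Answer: 858075040/211 ≈ 4.0667e+6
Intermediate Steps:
S(m) = (1625 + m)/(2*m) (S(m) = (1625 + m)/((2*m)) = (1625 + m)*(1/(2*m)) = (1625 + m)/(2*m))
t - S(-211) = 4066703 - (1625 - 211)/(2*(-211)) = 4066703 - (-1)*1414/(2*211) = 4066703 - 1*(-707/211) = 4066703 + 707/211 = 858075040/211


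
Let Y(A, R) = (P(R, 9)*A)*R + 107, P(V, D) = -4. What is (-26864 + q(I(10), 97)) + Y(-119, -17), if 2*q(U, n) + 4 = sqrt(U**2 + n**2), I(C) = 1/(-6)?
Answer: -34851 + 5*sqrt(13549)/12 ≈ -34803.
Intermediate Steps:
I(C) = -1/6
Y(A, R) = 107 - 4*A*R (Y(A, R) = (-4*A)*R + 107 = -4*A*R + 107 = 107 - 4*A*R)
q(U, n) = -2 + sqrt(U**2 + n**2)/2
(-26864 + q(I(10), 97)) + Y(-119, -17) = (-26864 + (-2 + sqrt((-1/6)**2 + 97**2)/2)) + (107 - 4*(-119)*(-17)) = (-26864 + (-2 + sqrt(1/36 + 9409)/2)) + (107 - 8092) = (-26864 + (-2 + sqrt(338725/36)/2)) - 7985 = (-26864 + (-2 + (5*sqrt(13549)/6)/2)) - 7985 = (-26864 + (-2 + 5*sqrt(13549)/12)) - 7985 = (-26866 + 5*sqrt(13549)/12) - 7985 = -34851 + 5*sqrt(13549)/12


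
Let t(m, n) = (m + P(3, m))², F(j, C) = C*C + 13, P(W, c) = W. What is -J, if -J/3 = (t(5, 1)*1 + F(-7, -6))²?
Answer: 38307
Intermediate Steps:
F(j, C) = 13 + C² (F(j, C) = C² + 13 = 13 + C²)
t(m, n) = (3 + m)² (t(m, n) = (m + 3)² = (3 + m)²)
J = -38307 (J = -3*((3 + 5)²*1 + (13 + (-6)²))² = -3*(8²*1 + (13 + 36))² = -3*(64*1 + 49)² = -3*(64 + 49)² = -3*113² = -3*12769 = -38307)
-J = -1*(-38307) = 38307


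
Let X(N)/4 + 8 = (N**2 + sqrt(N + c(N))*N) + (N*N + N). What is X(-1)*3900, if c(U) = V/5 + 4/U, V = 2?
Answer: -109200 - 3120*I*sqrt(115) ≈ -1.092e+5 - 33458.0*I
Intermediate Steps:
c(U) = 2/5 + 4/U
X(N) = -32 + 4*N + 8*N**2 + 4*N*sqrt(2/5 + N + 4/N) (X(N) = -32 + 4*((N**2 + sqrt(N + (2/5 + 4/N))*N) + (N*N + N)) = -32 + 4*((N**2 + sqrt(2/5 + N + 4/N)*N) + (N**2 + N)) = -32 + 4*((N**2 + N*sqrt(2/5 + N + 4/N)) + (N + N**2)) = -32 + 4*(N + 2*N**2 + N*sqrt(2/5 + N + 4/N)) = -32 + (4*N + 8*N**2 + 4*N*sqrt(2/5 + N + 4/N)) = -32 + 4*N + 8*N**2 + 4*N*sqrt(2/5 + N + 4/N))
X(-1)*3900 = (-32 + 4*(-1) + 8*(-1)**2 + (4/5)*(-1)*sqrt(10 + 25*(-1) + 100/(-1)))*3900 = (-32 - 4 + 8*1 + (4/5)*(-1)*sqrt(10 - 25 + 100*(-1)))*3900 = (-32 - 4 + 8 + (4/5)*(-1)*sqrt(10 - 25 - 100))*3900 = (-32 - 4 + 8 + (4/5)*(-1)*sqrt(-115))*3900 = (-32 - 4 + 8 + (4/5)*(-1)*(I*sqrt(115)))*3900 = (-32 - 4 + 8 - 4*I*sqrt(115)/5)*3900 = (-28 - 4*I*sqrt(115)/5)*3900 = -109200 - 3120*I*sqrt(115)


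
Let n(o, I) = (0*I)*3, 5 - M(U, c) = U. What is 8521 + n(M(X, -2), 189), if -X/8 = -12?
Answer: 8521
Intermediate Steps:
X = 96 (X = -8*(-12) = 96)
M(U, c) = 5 - U
n(o, I) = 0 (n(o, I) = 0*3 = 0)
8521 + n(M(X, -2), 189) = 8521 + 0 = 8521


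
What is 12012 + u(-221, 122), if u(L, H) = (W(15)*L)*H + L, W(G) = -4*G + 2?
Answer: 1575587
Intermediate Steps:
W(G) = 2 - 4*G
u(L, H) = L - 58*H*L (u(L, H) = ((2 - 4*15)*L)*H + L = ((2 - 60)*L)*H + L = (-58*L)*H + L = -58*H*L + L = L - 58*H*L)
12012 + u(-221, 122) = 12012 - 221*(1 - 58*122) = 12012 - 221*(1 - 7076) = 12012 - 221*(-7075) = 12012 + 1563575 = 1575587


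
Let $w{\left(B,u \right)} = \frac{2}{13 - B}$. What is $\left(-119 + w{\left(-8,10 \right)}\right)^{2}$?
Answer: $\frac{6235009}{441} \approx 14138.0$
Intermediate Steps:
$\left(-119 + w{\left(-8,10 \right)}\right)^{2} = \left(-119 - \frac{2}{-13 - 8}\right)^{2} = \left(-119 - \frac{2}{-21}\right)^{2} = \left(-119 - - \frac{2}{21}\right)^{2} = \left(-119 + \frac{2}{21}\right)^{2} = \left(- \frac{2497}{21}\right)^{2} = \frac{6235009}{441}$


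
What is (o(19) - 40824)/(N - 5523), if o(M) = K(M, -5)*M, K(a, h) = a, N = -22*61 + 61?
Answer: 40463/6804 ≈ 5.9469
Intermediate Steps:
N = -1281 (N = -1342 + 61 = -1281)
o(M) = M² (o(M) = M*M = M²)
(o(19) - 40824)/(N - 5523) = (19² - 40824)/(-1281 - 5523) = (361 - 40824)/(-6804) = -40463*(-1/6804) = 40463/6804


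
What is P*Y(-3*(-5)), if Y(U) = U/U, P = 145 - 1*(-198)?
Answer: 343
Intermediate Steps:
P = 343 (P = 145 + 198 = 343)
Y(U) = 1
P*Y(-3*(-5)) = 343*1 = 343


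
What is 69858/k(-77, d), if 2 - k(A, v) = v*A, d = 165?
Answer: 69858/12707 ≈ 5.4976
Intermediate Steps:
k(A, v) = 2 - A*v (k(A, v) = 2 - v*A = 2 - A*v)
69858/k(-77, d) = 69858/(2 - 1*(-77)*165) = 69858/(2 + 12705) = 69858/12707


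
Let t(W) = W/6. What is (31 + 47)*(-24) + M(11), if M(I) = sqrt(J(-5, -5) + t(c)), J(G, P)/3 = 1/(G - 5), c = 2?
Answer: -1872 + sqrt(30)/30 ≈ -1871.8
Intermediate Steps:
J(G, P) = 3/(-5 + G) (J(G, P) = 3/(G - 5) = 3/(-5 + G))
t(W) = W/6 (t(W) = W*(1/6) = W/6)
M(I) = sqrt(30)/30 (M(I) = sqrt(3/(-5 - 5) + (1/6)*2) = sqrt(3/(-10) + 1/3) = sqrt(3*(-1/10) + 1/3) = sqrt(-3/10 + 1/3) = sqrt(1/30) = sqrt(30)/30)
(31 + 47)*(-24) + M(11) = (31 + 47)*(-24) + sqrt(30)/30 = 78*(-24) + sqrt(30)/30 = -1872 + sqrt(30)/30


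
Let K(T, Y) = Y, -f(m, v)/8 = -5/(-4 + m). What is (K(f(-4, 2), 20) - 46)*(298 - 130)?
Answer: -4368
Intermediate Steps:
f(m, v) = 40/(-4 + m) (f(m, v) = -(-40)/(-4 + m) = 40/(-4 + m))
(K(f(-4, 2), 20) - 46)*(298 - 130) = (20 - 46)*(298 - 130) = -26*168 = -4368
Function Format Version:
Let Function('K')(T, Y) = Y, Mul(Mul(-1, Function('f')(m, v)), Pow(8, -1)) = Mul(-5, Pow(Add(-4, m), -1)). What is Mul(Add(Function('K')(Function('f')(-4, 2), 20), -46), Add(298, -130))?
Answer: -4368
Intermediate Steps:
Function('f')(m, v) = Mul(40, Pow(Add(-4, m), -1)) (Function('f')(m, v) = Mul(-8, Mul(-5, Pow(Add(-4, m), -1))) = Mul(40, Pow(Add(-4, m), -1)))
Mul(Add(Function('K')(Function('f')(-4, 2), 20), -46), Add(298, -130)) = Mul(Add(20, -46), Add(298, -130)) = Mul(-26, 168) = -4368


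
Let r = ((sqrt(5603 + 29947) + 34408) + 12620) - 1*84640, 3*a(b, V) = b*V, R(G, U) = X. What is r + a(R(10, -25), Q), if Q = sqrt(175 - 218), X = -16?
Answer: -37612 + 15*sqrt(158) - 16*I*sqrt(43)/3 ≈ -37423.0 - 34.973*I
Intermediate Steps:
R(G, U) = -16
Q = I*sqrt(43) (Q = sqrt(-43) = I*sqrt(43) ≈ 6.5574*I)
a(b, V) = V*b/3 (a(b, V) = (b*V)/3 = (V*b)/3 = V*b/3)
r = -37612 + 15*sqrt(158) (r = ((sqrt(35550) + 34408) + 12620) - 84640 = ((15*sqrt(158) + 34408) + 12620) - 84640 = ((34408 + 15*sqrt(158)) + 12620) - 84640 = (47028 + 15*sqrt(158)) - 84640 = -37612 + 15*sqrt(158) ≈ -37423.)
r + a(R(10, -25), Q) = (-37612 + 15*sqrt(158)) + (1/3)*(I*sqrt(43))*(-16) = (-37612 + 15*sqrt(158)) - 16*I*sqrt(43)/3 = -37612 + 15*sqrt(158) - 16*I*sqrt(43)/3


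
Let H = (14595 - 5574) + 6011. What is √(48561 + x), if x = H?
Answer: √63593 ≈ 252.18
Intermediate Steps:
H = 15032 (H = 9021 + 6011 = 15032)
x = 15032
√(48561 + x) = √(48561 + 15032) = √63593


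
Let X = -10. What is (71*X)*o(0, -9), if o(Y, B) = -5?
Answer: 3550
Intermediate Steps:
(71*X)*o(0, -9) = (71*(-10))*(-5) = -710*(-5) = 3550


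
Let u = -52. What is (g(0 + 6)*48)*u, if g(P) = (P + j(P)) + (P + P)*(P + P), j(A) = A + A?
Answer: -404352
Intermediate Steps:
j(A) = 2*A
g(P) = 3*P + 4*P² (g(P) = (P + 2*P) + (P + P)*(P + P) = 3*P + (2*P)*(2*P) = 3*P + 4*P²)
(g(0 + 6)*48)*u = (((0 + 6)*(3 + 4*(0 + 6)))*48)*(-52) = ((6*(3 + 4*6))*48)*(-52) = ((6*(3 + 24))*48)*(-52) = ((6*27)*48)*(-52) = (162*48)*(-52) = 7776*(-52) = -404352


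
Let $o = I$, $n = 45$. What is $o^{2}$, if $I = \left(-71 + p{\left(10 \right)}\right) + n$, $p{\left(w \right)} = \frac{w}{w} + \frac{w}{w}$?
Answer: $576$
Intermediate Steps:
$p{\left(w \right)} = 2$ ($p{\left(w \right)} = 1 + 1 = 2$)
$I = -24$ ($I = \left(-71 + 2\right) + 45 = -69 + 45 = -24$)
$o = -24$
$o^{2} = \left(-24\right)^{2} = 576$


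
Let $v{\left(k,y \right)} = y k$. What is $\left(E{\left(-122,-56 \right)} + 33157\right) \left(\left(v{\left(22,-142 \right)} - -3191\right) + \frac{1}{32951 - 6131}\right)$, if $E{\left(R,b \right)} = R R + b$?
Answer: $\frac{5748414259}{1788} \approx 3.215 \cdot 10^{6}$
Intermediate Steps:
$v{\left(k,y \right)} = k y$
$E{\left(R,b \right)} = b + R^{2}$ ($E{\left(R,b \right)} = R^{2} + b = b + R^{2}$)
$\left(E{\left(-122,-56 \right)} + 33157\right) \left(\left(v{\left(22,-142 \right)} - -3191\right) + \frac{1}{32951 - 6131}\right) = \left(\left(-56 + \left(-122\right)^{2}\right) + 33157\right) \left(\left(22 \left(-142\right) - -3191\right) + \frac{1}{32951 - 6131}\right) = \left(\left(-56 + 14884\right) + 33157\right) \left(\left(-3124 + 3191\right) + \frac{1}{26820}\right) = \left(14828 + 33157\right) \left(67 + \frac{1}{26820}\right) = 47985 \cdot \frac{1796941}{26820} = \frac{5748414259}{1788}$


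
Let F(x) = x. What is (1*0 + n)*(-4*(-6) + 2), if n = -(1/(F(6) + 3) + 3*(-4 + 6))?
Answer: -1430/9 ≈ -158.89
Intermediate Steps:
n = -55/9 (n = -(1/(6 + 3) + 3*(-4 + 6)) = -(1/9 + 3*2) = -(⅑ + 6) = -1*55/9 = -55/9 ≈ -6.1111)
(1*0 + n)*(-4*(-6) + 2) = (1*0 - 55/9)*(-4*(-6) + 2) = (0 - 55/9)*(24 + 2) = -55/9*26 = -1430/9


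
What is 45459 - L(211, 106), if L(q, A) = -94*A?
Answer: 55423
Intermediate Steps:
45459 - L(211, 106) = 45459 - (-94)*106 = 45459 - 1*(-9964) = 45459 + 9964 = 55423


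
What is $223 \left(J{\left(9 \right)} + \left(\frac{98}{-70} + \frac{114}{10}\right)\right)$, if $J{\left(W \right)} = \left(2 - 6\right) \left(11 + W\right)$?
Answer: $-15610$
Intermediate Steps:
$J{\left(W \right)} = -44 - 4 W$ ($J{\left(W \right)} = - 4 \left(11 + W\right) = -44 - 4 W$)
$223 \left(J{\left(9 \right)} + \left(\frac{98}{-70} + \frac{114}{10}\right)\right) = 223 \left(\left(-44 - 36\right) + \left(\frac{98}{-70} + \frac{114}{10}\right)\right) = 223 \left(\left(-44 - 36\right) + \left(98 \left(- \frac{1}{70}\right) + 114 \cdot \frac{1}{10}\right)\right) = 223 \left(-80 + \left(- \frac{7}{5} + \frac{57}{5}\right)\right) = 223 \left(-80 + 10\right) = 223 \left(-70\right) = -15610$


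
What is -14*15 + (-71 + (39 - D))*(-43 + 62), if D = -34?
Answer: -172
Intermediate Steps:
-14*15 + (-71 + (39 - D))*(-43 + 62) = -14*15 + (-71 + (39 - 1*(-34)))*(-43 + 62) = -210 + (-71 + (39 + 34))*19 = -210 + (-71 + 73)*19 = -210 + 2*19 = -210 + 38 = -172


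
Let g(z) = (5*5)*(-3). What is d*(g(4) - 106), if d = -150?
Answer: 27150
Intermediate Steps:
g(z) = -75 (g(z) = 25*(-3) = -75)
d*(g(4) - 106) = -150*(-75 - 106) = -150*(-181) = 27150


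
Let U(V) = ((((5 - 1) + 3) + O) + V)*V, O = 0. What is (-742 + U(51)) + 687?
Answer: 2903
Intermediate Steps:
U(V) = V*(7 + V) (U(V) = ((((5 - 1) + 3) + 0) + V)*V = (((4 + 3) + 0) + V)*V = ((7 + 0) + V)*V = (7 + V)*V = V*(7 + V))
(-742 + U(51)) + 687 = (-742 + 51*(7 + 51)) + 687 = (-742 + 51*58) + 687 = (-742 + 2958) + 687 = 2216 + 687 = 2903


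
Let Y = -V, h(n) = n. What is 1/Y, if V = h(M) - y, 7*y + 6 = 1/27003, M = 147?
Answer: -189021/27948104 ≈ -0.0067633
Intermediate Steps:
y = -162017/189021 (y = -6/7 + (1/7)/27003 = -6/7 + (1/7)*(1/27003) = -6/7 + 1/189021 = -162017/189021 ≈ -0.85714)
V = 27948104/189021 (V = 147 - 1*(-162017/189021) = 147 + 162017/189021 = 27948104/189021 ≈ 147.86)
Y = -27948104/189021 (Y = -1*27948104/189021 = -27948104/189021 ≈ -147.86)
1/Y = 1/(-27948104/189021) = -189021/27948104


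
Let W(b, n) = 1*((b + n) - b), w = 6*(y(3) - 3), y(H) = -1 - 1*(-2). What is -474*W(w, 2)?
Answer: -948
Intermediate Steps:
y(H) = 1 (y(H) = -1 + 2 = 1)
w = -12 (w = 6*(1 - 3) = 6*(-2) = -12)
W(b, n) = n (W(b, n) = 1*n = n)
-474*W(w, 2) = -474*2 = -948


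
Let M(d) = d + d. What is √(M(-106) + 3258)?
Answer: √3046 ≈ 55.191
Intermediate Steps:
M(d) = 2*d
√(M(-106) + 3258) = √(2*(-106) + 3258) = √(-212 + 3258) = √3046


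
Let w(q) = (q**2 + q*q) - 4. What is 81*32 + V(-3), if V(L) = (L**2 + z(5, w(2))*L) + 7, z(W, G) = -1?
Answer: 2611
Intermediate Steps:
w(q) = -4 + 2*q**2 (w(q) = (q**2 + q**2) - 4 = 2*q**2 - 4 = -4 + 2*q**2)
V(L) = 7 + L**2 - L (V(L) = (L**2 - L) + 7 = 7 + L**2 - L)
81*32 + V(-3) = 81*32 + (7 + (-3)**2 - 1*(-3)) = 2592 + (7 + 9 + 3) = 2592 + 19 = 2611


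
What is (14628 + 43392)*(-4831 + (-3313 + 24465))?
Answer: 946944420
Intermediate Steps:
(14628 + 43392)*(-4831 + (-3313 + 24465)) = 58020*(-4831 + 21152) = 58020*16321 = 946944420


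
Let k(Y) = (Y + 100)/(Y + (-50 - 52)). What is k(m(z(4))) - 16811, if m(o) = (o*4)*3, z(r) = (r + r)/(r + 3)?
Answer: -5194997/309 ≈ -16812.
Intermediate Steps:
z(r) = 2*r/(3 + r) (z(r) = (2*r)/(3 + r) = 2*r/(3 + r))
m(o) = 12*o (m(o) = (4*o)*3 = 12*o)
k(Y) = (100 + Y)/(-102 + Y) (k(Y) = (100 + Y)/(Y - 102) = (100 + Y)/(-102 + Y))
k(m(z(4))) - 16811 = (100 + 12*(2*4/(3 + 4)))/(-102 + 12*(2*4/(3 + 4))) - 16811 = (100 + 12*(2*4/7))/(-102 + 12*(2*4/7)) - 16811 = (100 + 12*(2*4*(1/7)))/(-102 + 12*(2*4*(1/7))) - 16811 = (100 + 12*(8/7))/(-102 + 12*(8/7)) - 16811 = (100 + 96/7)/(-102 + 96/7) - 16811 = (796/7)/(-618/7) - 16811 = -7/618*796/7 - 16811 = -398/309 - 16811 = -5194997/309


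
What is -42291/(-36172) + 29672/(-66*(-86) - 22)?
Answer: 656204449/102258244 ≈ 6.4171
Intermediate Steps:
-42291/(-36172) + 29672/(-66*(-86) - 22) = -42291*(-1/36172) + 29672/(5676 - 22) = 42291/36172 + 29672/5654 = 42291/36172 + 29672*(1/5654) = 42291/36172 + 14836/2827 = 656204449/102258244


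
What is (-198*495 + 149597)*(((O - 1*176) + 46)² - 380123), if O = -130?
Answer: -16122124001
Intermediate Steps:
(-198*495 + 149597)*(((O - 1*176) + 46)² - 380123) = (-198*495 + 149597)*(((-130 - 1*176) + 46)² - 380123) = (-98010 + 149597)*(((-130 - 176) + 46)² - 380123) = 51587*((-306 + 46)² - 380123) = 51587*((-260)² - 380123) = 51587*(67600 - 380123) = 51587*(-312523) = -16122124001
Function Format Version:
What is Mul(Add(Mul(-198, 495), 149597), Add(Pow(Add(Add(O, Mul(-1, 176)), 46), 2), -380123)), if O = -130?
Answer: -16122124001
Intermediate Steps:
Mul(Add(Mul(-198, 495), 149597), Add(Pow(Add(Add(O, Mul(-1, 176)), 46), 2), -380123)) = Mul(Add(Mul(-198, 495), 149597), Add(Pow(Add(Add(-130, Mul(-1, 176)), 46), 2), -380123)) = Mul(Add(-98010, 149597), Add(Pow(Add(Add(-130, -176), 46), 2), -380123)) = Mul(51587, Add(Pow(Add(-306, 46), 2), -380123)) = Mul(51587, Add(Pow(-260, 2), -380123)) = Mul(51587, Add(67600, -380123)) = Mul(51587, -312523) = -16122124001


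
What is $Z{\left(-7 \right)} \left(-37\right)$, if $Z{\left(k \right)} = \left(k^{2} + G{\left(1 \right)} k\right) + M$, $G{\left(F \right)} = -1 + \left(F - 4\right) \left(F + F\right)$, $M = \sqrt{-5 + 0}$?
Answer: $-3626 - 37 i \sqrt{5} \approx -3626.0 - 82.734 i$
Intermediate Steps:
$M = i \sqrt{5}$ ($M = \sqrt{-5} = i \sqrt{5} \approx 2.2361 i$)
$G{\left(F \right)} = -1 + 2 F \left(-4 + F\right)$ ($G{\left(F \right)} = -1 + \left(-4 + F\right) 2 F = -1 + 2 F \left(-4 + F\right)$)
$Z{\left(k \right)} = k^{2} - 7 k + i \sqrt{5}$ ($Z{\left(k \right)} = \left(k^{2} + \left(-1 - 8 + 2 \cdot 1^{2}\right) k\right) + i \sqrt{5} = \left(k^{2} + \left(-1 - 8 + 2 \cdot 1\right) k\right) + i \sqrt{5} = \left(k^{2} + \left(-1 - 8 + 2\right) k\right) + i \sqrt{5} = \left(k^{2} - 7 k\right) + i \sqrt{5} = k^{2} - 7 k + i \sqrt{5}$)
$Z{\left(-7 \right)} \left(-37\right) = \left(\left(-7\right)^{2} - -49 + i \sqrt{5}\right) \left(-37\right) = \left(49 + 49 + i \sqrt{5}\right) \left(-37\right) = \left(98 + i \sqrt{5}\right) \left(-37\right) = -3626 - 37 i \sqrt{5}$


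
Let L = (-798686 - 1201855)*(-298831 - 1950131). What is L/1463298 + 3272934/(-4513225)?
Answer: 3384271574052644853/1100698852675 ≈ 3.0747e+6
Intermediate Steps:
L = 4499140688442 (L = -2000541*(-2248962) = 4499140688442)
L/1463298 + 3272934/(-4513225) = 4499140688442/1463298 + 3272934/(-4513225) = 4499140688442*(1/1463298) + 3272934*(-1/4513225) = 749856781407/243883 - 3272934/4513225 = 3384271574052644853/1100698852675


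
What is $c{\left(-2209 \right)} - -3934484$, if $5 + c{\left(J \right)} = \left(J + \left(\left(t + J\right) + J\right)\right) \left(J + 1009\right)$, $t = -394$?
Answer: $12359679$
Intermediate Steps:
$c{\left(J \right)} = -5 + \left(-394 + 3 J\right) \left(1009 + J\right)$ ($c{\left(J \right)} = -5 + \left(J + \left(\left(-394 + J\right) + J\right)\right) \left(J + 1009\right) = -5 + \left(J + \left(-394 + 2 J\right)\right) \left(1009 + J\right) = -5 + \left(-394 + 3 J\right) \left(1009 + J\right)$)
$c{\left(-2209 \right)} - -3934484 = \left(-397551 + 3 \left(-2209\right)^{2} + 2633 \left(-2209\right)\right) - -3934484 = \left(-397551 + 3 \cdot 4879681 - 5816297\right) + 3934484 = \left(-397551 + 14639043 - 5816297\right) + 3934484 = 8425195 + 3934484 = 12359679$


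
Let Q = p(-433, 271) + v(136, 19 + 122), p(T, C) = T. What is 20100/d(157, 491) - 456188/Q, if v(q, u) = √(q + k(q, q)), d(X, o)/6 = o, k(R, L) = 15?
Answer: 48807259832/45991479 + 228094*√151/93669 ≈ 1091.1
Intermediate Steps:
d(X, o) = 6*o
v(q, u) = √(15 + q) (v(q, u) = √(q + 15) = √(15 + q))
Q = -433 + √151 (Q = -433 + √(15 + 136) = -433 + √151 ≈ -420.71)
20100/d(157, 491) - 456188/Q = 20100/((6*491)) - 456188/(-433 + √151) = 20100/2946 - 456188/(-433 + √151) = 20100*(1/2946) - 456188/(-433 + √151) = 3350/491 - 456188/(-433 + √151)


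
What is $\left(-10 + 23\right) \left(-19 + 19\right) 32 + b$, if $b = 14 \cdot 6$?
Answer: $84$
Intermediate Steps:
$b = 84$
$\left(-10 + 23\right) \left(-19 + 19\right) 32 + b = \left(-10 + 23\right) \left(-19 + 19\right) 32 + 84 = 13 \cdot 0 \cdot 32 + 84 = 0 \cdot 32 + 84 = 0 + 84 = 84$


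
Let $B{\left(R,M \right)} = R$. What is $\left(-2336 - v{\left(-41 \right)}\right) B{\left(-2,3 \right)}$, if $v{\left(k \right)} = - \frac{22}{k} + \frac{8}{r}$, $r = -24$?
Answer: $\frac{574706}{123} \approx 4672.4$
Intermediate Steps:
$v{\left(k \right)} = - \frac{1}{3} - \frac{22}{k}$ ($v{\left(k \right)} = - \frac{22}{k} + \frac{8}{-24} = - \frac{22}{k} + 8 \left(- \frac{1}{24}\right) = - \frac{22}{k} - \frac{1}{3} = - \frac{1}{3} - \frac{22}{k}$)
$\left(-2336 - v{\left(-41 \right)}\right) B{\left(-2,3 \right)} = \left(-2336 - \frac{-66 - -41}{3 \left(-41\right)}\right) \left(-2\right) = \left(-2336 - \frac{1}{3} \left(- \frac{1}{41}\right) \left(-66 + 41\right)\right) \left(-2\right) = \left(-2336 - \frac{1}{3} \left(- \frac{1}{41}\right) \left(-25\right)\right) \left(-2\right) = \left(-2336 - \frac{25}{123}\right) \left(-2\right) = \left(- \frac{287353}{123}\right) \left(-2\right) = \frac{574706}{123}$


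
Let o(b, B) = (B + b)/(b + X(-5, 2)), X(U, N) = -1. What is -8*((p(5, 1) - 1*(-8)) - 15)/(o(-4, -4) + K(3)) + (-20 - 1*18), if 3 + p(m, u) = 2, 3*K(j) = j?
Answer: -174/13 ≈ -13.385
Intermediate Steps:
K(j) = j/3
p(m, u) = -1 (p(m, u) = -3 + 2 = -1)
o(b, B) = (B + b)/(-1 + b) (o(b, B) = (B + b)/(b - 1) = (B + b)/(-1 + b))
-8*((p(5, 1) - 1*(-8)) - 15)/(o(-4, -4) + K(3)) + (-20 - 1*18) = -8*((-1 - 1*(-8)) - 15)/((-4 - 4)/(-1 - 4) + (1/3)*3) + (-20 - 1*18) = -8*((-1 + 8) - 15)/(-8/(-5) + 1) + (-20 - 18) = -8*(7 - 15)/(-1/5*(-8) + 1) - 38 = -(-64)/(8/5 + 1) - 38 = -(-64)/13/5 - 38 = -(-64)*5/13 - 38 = -8*(-40/13) - 38 = 320/13 - 38 = -174/13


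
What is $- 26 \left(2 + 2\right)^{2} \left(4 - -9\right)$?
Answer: $-5408$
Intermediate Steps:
$- 26 \left(2 + 2\right)^{2} \left(4 - -9\right) = - 26 \cdot 4^{2} \left(4 + 9\right) = \left(-26\right) 16 \cdot 13 = \left(-416\right) 13 = -5408$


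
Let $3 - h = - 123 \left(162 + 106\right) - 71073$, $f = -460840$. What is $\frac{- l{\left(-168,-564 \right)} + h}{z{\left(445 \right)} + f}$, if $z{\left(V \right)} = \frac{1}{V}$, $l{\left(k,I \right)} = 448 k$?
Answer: $- \frac{26596760}{68357933} \approx -0.38908$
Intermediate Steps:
$h = 104040$ ($h = 3 - \left(- 123 \left(162 + 106\right) - 71073\right) = 3 - \left(\left(-123\right) 268 - 71073\right) = 3 - \left(-32964 - 71073\right) = 3 - -104037 = 3 + 104037 = 104040$)
$\frac{- l{\left(-168,-564 \right)} + h}{z{\left(445 \right)} + f} = \frac{- 448 \left(-168\right) + 104040}{\frac{1}{445} - 460840} = \frac{\left(-1\right) \left(-75264\right) + 104040}{\frac{1}{445} - 460840} = \frac{75264 + 104040}{- \frac{205073799}{445}} = 179304 \left(- \frac{445}{205073799}\right) = - \frac{26596760}{68357933}$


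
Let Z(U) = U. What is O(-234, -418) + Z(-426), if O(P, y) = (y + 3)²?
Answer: 171799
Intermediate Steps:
O(P, y) = (3 + y)²
O(-234, -418) + Z(-426) = (3 - 418)² - 426 = (-415)² - 426 = 172225 - 426 = 171799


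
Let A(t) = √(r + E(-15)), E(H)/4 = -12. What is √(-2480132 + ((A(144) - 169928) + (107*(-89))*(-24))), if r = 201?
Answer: √(-2421508 + 3*√17) ≈ 1556.1*I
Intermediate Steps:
E(H) = -48 (E(H) = 4*(-12) = -48)
A(t) = 3*√17 (A(t) = √(201 - 48) = √153 = 3*√17)
√(-2480132 + ((A(144) - 169928) + (107*(-89))*(-24))) = √(-2480132 + ((3*√17 - 169928) + (107*(-89))*(-24))) = √(-2480132 + ((-169928 + 3*√17) - 9523*(-24))) = √(-2480132 + ((-169928 + 3*√17) + 228552)) = √(-2480132 + (58624 + 3*√17)) = √(-2421508 + 3*√17)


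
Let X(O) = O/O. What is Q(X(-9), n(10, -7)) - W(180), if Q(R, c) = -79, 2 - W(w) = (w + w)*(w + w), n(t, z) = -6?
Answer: 129519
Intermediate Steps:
X(O) = 1
W(w) = 2 - 4*w² (W(w) = 2 - (w + w)*(w + w) = 2 - 2*w*2*w = 2 - 4*w²)
Q(X(-9), n(10, -7)) - W(180) = -79 - (2 - 4*180²) = -79 - (2 - 4*32400) = -79 - (2 - 129600) = -79 - 1*(-129598) = -79 + 129598 = 129519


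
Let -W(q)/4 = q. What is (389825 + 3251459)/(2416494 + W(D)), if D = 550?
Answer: 1820642/1207147 ≈ 1.5082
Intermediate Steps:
W(q) = -4*q
(389825 + 3251459)/(2416494 + W(D)) = (389825 + 3251459)/(2416494 - 4*550) = 3641284/(2416494 - 2200) = 3641284/2414294 = 3641284*(1/2414294) = 1820642/1207147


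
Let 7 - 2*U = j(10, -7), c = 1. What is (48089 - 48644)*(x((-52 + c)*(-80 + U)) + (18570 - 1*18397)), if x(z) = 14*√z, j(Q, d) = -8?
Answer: -96015 - 3885*√14790 ≈ -5.6849e+5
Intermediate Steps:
U = 15/2 (U = 7/2 - ½*(-8) = 7/2 + 4 = 15/2 ≈ 7.5000)
(48089 - 48644)*(x((-52 + c)*(-80 + U)) + (18570 - 1*18397)) = (48089 - 48644)*(14*√((-52 + 1)*(-80 + 15/2)) + (18570 - 1*18397)) = -555*(14*√(-51*(-145/2)) + (18570 - 18397)) = -555*(14*√(7395/2) + 173) = -555*(14*(√14790/2) + 173) = -555*(7*√14790 + 173) = -555*(173 + 7*√14790) = -96015 - 3885*√14790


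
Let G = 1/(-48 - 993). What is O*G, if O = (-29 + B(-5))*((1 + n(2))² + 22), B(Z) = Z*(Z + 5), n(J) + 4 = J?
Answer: 667/1041 ≈ 0.64073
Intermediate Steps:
n(J) = -4 + J
B(Z) = Z*(5 + Z)
O = -667 (O = (-29 - 5*(5 - 5))*((1 + (-4 + 2))² + 22) = (-29 - 5*0)*((1 - 2)² + 22) = (-29 + 0)*((-1)² + 22) = -29*(1 + 22) = -29*23 = -667)
G = -1/1041 (G = 1/(-1041) = -1/1041 ≈ -0.00096061)
O*G = -667*(-1/1041) = 667/1041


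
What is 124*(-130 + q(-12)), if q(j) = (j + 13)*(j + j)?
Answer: -19096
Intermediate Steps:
q(j) = 2*j*(13 + j) (q(j) = (13 + j)*(2*j) = 2*j*(13 + j))
124*(-130 + q(-12)) = 124*(-130 + 2*(-12)*(13 - 12)) = 124*(-130 + 2*(-12)*1) = 124*(-130 - 24) = 124*(-154) = -19096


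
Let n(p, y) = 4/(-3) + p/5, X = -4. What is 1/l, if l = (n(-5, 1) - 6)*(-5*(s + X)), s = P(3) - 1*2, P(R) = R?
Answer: -1/125 ≈ -0.0080000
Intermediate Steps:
n(p, y) = -4/3 + p/5 (n(p, y) = 4*(-⅓) + p*(⅕) = -4/3 + p/5)
s = 1 (s = 3 - 1*2 = 3 - 2 = 1)
l = -125 (l = ((-4/3 + (⅕)*(-5)) - 6)*(-5*(1 - 4)) = ((-4/3 - 1) - 6)*(-5*(-3)) = (-7/3 - 6)*15 = -25/3*15 = -125)
1/l = 1/(-125) = -1/125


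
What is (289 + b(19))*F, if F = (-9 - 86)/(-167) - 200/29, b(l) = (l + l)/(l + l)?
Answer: -306450/167 ≈ -1835.0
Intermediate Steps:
b(l) = 1 (b(l) = (2*l)/((2*l)) = (2*l)*(1/(2*l)) = 1)
F = -30645/4843 (F = -95*(-1/167) - 200*1/29 = 95/167 - 200/29 = -30645/4843 ≈ -6.3277)
(289 + b(19))*F = (289 + 1)*(-30645/4843) = 290*(-30645/4843) = -306450/167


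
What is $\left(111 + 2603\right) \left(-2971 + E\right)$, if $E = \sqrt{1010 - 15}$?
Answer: $-8063294 + 2714 \sqrt{995} \approx -7.9777 \cdot 10^{6}$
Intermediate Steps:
$E = \sqrt{995} \approx 31.544$
$\left(111 + 2603\right) \left(-2971 + E\right) = \left(111 + 2603\right) \left(-2971 + \sqrt{995}\right) = 2714 \left(-2971 + \sqrt{995}\right) = -8063294 + 2714 \sqrt{995}$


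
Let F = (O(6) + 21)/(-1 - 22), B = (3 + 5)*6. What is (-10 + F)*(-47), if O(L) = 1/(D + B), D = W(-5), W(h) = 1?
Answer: 578100/1127 ≈ 512.96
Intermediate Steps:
D = 1
B = 48 (B = 8*6 = 48)
O(L) = 1/49 (O(L) = 1/(1 + 48) = 1/49)
F = -1030/1127 (F = (1/49 + 21)/(-1 - 22) = (1030/49)/(-23) = (1030/49)*(-1/23) = -1030/1127 ≈ -0.91393)
(-10 + F)*(-47) = (-10 - 1030/1127)*(-47) = -12300/1127*(-47) = 578100/1127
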